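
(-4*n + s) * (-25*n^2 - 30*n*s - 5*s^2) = 100*n^3 + 95*n^2*s - 10*n*s^2 - 5*s^3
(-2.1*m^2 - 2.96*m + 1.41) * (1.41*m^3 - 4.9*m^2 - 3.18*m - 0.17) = -2.961*m^5 + 6.1164*m^4 + 23.1701*m^3 + 2.8608*m^2 - 3.9806*m - 0.2397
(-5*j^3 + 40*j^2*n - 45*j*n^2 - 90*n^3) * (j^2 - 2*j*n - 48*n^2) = -5*j^5 + 50*j^4*n + 115*j^3*n^2 - 1920*j^2*n^3 + 2340*j*n^4 + 4320*n^5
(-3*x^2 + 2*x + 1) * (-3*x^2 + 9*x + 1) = 9*x^4 - 33*x^3 + 12*x^2 + 11*x + 1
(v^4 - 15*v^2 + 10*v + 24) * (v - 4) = v^5 - 4*v^4 - 15*v^3 + 70*v^2 - 16*v - 96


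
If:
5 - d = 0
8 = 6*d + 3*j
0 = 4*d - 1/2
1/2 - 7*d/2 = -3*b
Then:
No Solution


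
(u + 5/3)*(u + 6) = u^2 + 23*u/3 + 10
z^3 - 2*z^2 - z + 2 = (z - 2)*(z - 1)*(z + 1)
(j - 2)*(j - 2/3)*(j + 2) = j^3 - 2*j^2/3 - 4*j + 8/3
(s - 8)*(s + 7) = s^2 - s - 56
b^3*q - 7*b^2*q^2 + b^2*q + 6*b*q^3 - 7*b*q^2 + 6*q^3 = (b - 6*q)*(b - q)*(b*q + q)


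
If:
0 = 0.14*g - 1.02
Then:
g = 7.29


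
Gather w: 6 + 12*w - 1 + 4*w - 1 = 16*w + 4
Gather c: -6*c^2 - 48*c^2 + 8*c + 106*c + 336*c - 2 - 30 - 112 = -54*c^2 + 450*c - 144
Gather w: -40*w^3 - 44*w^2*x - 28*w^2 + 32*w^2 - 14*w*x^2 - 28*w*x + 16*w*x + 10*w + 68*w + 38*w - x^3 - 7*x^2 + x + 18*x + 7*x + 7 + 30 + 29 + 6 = -40*w^3 + w^2*(4 - 44*x) + w*(-14*x^2 - 12*x + 116) - x^3 - 7*x^2 + 26*x + 72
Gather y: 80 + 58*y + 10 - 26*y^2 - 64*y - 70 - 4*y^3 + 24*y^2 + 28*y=-4*y^3 - 2*y^2 + 22*y + 20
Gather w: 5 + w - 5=w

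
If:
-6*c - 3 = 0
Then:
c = -1/2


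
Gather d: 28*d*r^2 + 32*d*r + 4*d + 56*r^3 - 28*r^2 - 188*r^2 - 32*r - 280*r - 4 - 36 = d*(28*r^2 + 32*r + 4) + 56*r^3 - 216*r^2 - 312*r - 40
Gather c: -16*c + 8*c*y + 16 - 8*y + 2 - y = c*(8*y - 16) - 9*y + 18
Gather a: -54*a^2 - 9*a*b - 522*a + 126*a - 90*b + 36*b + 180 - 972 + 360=-54*a^2 + a*(-9*b - 396) - 54*b - 432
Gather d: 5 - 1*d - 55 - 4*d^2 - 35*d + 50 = -4*d^2 - 36*d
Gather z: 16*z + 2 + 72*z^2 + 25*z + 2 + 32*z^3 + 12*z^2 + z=32*z^3 + 84*z^2 + 42*z + 4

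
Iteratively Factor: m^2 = (m)*(m)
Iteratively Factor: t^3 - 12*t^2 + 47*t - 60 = (t - 4)*(t^2 - 8*t + 15) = (t - 4)*(t - 3)*(t - 5)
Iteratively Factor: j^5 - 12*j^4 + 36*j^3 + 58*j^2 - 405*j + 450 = (j + 3)*(j^4 - 15*j^3 + 81*j^2 - 185*j + 150) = (j - 3)*(j + 3)*(j^3 - 12*j^2 + 45*j - 50) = (j - 3)*(j - 2)*(j + 3)*(j^2 - 10*j + 25) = (j - 5)*(j - 3)*(j - 2)*(j + 3)*(j - 5)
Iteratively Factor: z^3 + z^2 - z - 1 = (z + 1)*(z^2 - 1) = (z + 1)^2*(z - 1)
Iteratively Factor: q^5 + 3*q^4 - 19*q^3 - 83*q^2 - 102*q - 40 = (q + 2)*(q^4 + q^3 - 21*q^2 - 41*q - 20) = (q + 2)*(q + 4)*(q^3 - 3*q^2 - 9*q - 5) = (q + 1)*(q + 2)*(q + 4)*(q^2 - 4*q - 5) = (q - 5)*(q + 1)*(q + 2)*(q + 4)*(q + 1)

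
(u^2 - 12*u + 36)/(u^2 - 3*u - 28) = (-u^2 + 12*u - 36)/(-u^2 + 3*u + 28)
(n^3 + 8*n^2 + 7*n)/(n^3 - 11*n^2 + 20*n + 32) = n*(n + 7)/(n^2 - 12*n + 32)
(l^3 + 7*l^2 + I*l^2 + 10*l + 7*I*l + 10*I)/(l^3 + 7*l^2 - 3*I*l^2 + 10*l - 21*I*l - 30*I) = (l + I)/(l - 3*I)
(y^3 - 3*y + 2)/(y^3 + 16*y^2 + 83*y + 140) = (y^3 - 3*y + 2)/(y^3 + 16*y^2 + 83*y + 140)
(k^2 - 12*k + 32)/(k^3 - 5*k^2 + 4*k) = (k - 8)/(k*(k - 1))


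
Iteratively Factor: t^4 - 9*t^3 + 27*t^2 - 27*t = (t - 3)*(t^3 - 6*t^2 + 9*t) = (t - 3)^2*(t^2 - 3*t) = t*(t - 3)^2*(t - 3)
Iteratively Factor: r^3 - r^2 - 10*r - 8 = (r - 4)*(r^2 + 3*r + 2) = (r - 4)*(r + 2)*(r + 1)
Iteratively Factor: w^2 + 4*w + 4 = (w + 2)*(w + 2)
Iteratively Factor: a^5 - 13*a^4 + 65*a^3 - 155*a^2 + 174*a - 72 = (a - 2)*(a^4 - 11*a^3 + 43*a^2 - 69*a + 36) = (a - 3)*(a - 2)*(a^3 - 8*a^2 + 19*a - 12) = (a - 4)*(a - 3)*(a - 2)*(a^2 - 4*a + 3) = (a - 4)*(a - 3)^2*(a - 2)*(a - 1)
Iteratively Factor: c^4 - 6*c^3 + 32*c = (c + 2)*(c^3 - 8*c^2 + 16*c) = (c - 4)*(c + 2)*(c^2 - 4*c) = (c - 4)^2*(c + 2)*(c)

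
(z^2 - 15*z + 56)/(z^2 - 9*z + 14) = (z - 8)/(z - 2)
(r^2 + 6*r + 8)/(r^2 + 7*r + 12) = (r + 2)/(r + 3)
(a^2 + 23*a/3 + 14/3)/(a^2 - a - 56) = (a + 2/3)/(a - 8)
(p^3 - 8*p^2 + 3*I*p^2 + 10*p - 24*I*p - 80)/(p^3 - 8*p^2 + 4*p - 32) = (p + 5*I)/(p + 2*I)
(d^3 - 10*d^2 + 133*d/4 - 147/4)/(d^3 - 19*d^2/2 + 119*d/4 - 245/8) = 2*(d - 3)/(2*d - 5)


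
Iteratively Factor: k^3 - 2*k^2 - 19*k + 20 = (k + 4)*(k^2 - 6*k + 5) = (k - 5)*(k + 4)*(k - 1)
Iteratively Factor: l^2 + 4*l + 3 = (l + 1)*(l + 3)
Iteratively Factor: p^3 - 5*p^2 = (p - 5)*(p^2) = p*(p - 5)*(p)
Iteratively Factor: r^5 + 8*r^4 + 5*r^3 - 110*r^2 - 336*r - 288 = (r + 3)*(r^4 + 5*r^3 - 10*r^2 - 80*r - 96) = (r - 4)*(r + 3)*(r^3 + 9*r^2 + 26*r + 24) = (r - 4)*(r + 2)*(r + 3)*(r^2 + 7*r + 12) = (r - 4)*(r + 2)*(r + 3)^2*(r + 4)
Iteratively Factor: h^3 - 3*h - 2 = (h - 2)*(h^2 + 2*h + 1) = (h - 2)*(h + 1)*(h + 1)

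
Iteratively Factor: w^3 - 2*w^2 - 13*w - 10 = (w - 5)*(w^2 + 3*w + 2) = (w - 5)*(w + 1)*(w + 2)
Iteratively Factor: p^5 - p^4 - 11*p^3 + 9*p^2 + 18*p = (p)*(p^4 - p^3 - 11*p^2 + 9*p + 18) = p*(p - 3)*(p^3 + 2*p^2 - 5*p - 6) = p*(p - 3)*(p + 1)*(p^2 + p - 6) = p*(p - 3)*(p - 2)*(p + 1)*(p + 3)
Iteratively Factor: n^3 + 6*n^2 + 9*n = (n + 3)*(n^2 + 3*n) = n*(n + 3)*(n + 3)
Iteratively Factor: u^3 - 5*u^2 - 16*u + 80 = (u + 4)*(u^2 - 9*u + 20) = (u - 4)*(u + 4)*(u - 5)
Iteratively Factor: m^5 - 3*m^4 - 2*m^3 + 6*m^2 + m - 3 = (m + 1)*(m^4 - 4*m^3 + 2*m^2 + 4*m - 3) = (m - 3)*(m + 1)*(m^3 - m^2 - m + 1) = (m - 3)*(m - 1)*(m + 1)*(m^2 - 1) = (m - 3)*(m - 1)^2*(m + 1)*(m + 1)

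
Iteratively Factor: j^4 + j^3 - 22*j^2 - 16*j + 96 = (j - 2)*(j^3 + 3*j^2 - 16*j - 48) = (j - 4)*(j - 2)*(j^2 + 7*j + 12) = (j - 4)*(j - 2)*(j + 4)*(j + 3)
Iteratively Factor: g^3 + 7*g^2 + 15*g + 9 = (g + 3)*(g^2 + 4*g + 3) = (g + 3)^2*(g + 1)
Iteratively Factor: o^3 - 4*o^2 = (o - 4)*(o^2) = o*(o - 4)*(o)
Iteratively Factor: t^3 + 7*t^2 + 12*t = (t + 3)*(t^2 + 4*t) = (t + 3)*(t + 4)*(t)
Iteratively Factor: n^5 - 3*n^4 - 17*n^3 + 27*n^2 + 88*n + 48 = (n + 1)*(n^4 - 4*n^3 - 13*n^2 + 40*n + 48) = (n - 4)*(n + 1)*(n^3 - 13*n - 12) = (n - 4)*(n + 1)^2*(n^2 - n - 12) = (n - 4)^2*(n + 1)^2*(n + 3)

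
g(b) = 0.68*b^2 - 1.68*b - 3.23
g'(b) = 1.36*b - 1.68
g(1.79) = -4.06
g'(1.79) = 0.75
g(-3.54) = 11.24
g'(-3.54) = -6.49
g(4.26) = 1.95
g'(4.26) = 4.11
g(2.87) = -2.45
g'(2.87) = 2.22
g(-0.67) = -1.80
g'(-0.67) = -2.59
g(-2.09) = 3.25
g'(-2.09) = -4.52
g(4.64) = 3.61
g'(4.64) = 4.63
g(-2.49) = 5.17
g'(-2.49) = -5.07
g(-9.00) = 66.97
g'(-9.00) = -13.92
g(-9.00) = 66.97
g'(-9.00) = -13.92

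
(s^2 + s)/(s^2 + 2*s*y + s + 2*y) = s/(s + 2*y)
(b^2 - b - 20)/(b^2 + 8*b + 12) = (b^2 - b - 20)/(b^2 + 8*b + 12)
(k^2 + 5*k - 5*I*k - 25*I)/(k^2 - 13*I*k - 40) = (k + 5)/(k - 8*I)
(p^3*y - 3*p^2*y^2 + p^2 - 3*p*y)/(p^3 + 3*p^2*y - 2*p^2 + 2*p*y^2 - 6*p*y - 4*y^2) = p*(p^2*y - 3*p*y^2 + p - 3*y)/(p^3 + 3*p^2*y - 2*p^2 + 2*p*y^2 - 6*p*y - 4*y^2)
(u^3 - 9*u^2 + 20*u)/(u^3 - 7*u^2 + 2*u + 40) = u/(u + 2)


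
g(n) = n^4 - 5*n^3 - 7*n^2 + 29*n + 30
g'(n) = 4*n^3 - 15*n^2 - 14*n + 29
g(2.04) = 34.90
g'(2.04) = -28.03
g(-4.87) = 862.75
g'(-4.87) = -720.58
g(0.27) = 37.23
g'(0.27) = 24.21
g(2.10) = 33.17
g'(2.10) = -29.51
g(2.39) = 23.69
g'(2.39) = -35.53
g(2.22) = 29.47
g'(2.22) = -32.24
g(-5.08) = 1023.49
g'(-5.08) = -811.36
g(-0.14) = 25.82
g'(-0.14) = 30.66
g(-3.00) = 96.00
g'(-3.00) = -172.00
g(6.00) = 168.00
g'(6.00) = 269.00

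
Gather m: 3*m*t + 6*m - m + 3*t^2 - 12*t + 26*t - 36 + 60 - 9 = m*(3*t + 5) + 3*t^2 + 14*t + 15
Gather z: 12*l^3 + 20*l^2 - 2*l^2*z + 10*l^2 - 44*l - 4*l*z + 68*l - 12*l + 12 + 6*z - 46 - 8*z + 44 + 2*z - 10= 12*l^3 + 30*l^2 + 12*l + z*(-2*l^2 - 4*l)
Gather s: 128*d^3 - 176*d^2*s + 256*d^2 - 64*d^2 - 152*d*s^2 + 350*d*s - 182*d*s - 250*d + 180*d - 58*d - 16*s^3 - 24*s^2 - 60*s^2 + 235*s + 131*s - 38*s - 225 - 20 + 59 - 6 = 128*d^3 + 192*d^2 - 128*d - 16*s^3 + s^2*(-152*d - 84) + s*(-176*d^2 + 168*d + 328) - 192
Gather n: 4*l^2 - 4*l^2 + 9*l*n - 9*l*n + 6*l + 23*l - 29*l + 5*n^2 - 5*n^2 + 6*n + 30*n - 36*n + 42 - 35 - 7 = 0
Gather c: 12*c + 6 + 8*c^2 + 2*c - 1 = 8*c^2 + 14*c + 5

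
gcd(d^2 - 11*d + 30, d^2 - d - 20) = d - 5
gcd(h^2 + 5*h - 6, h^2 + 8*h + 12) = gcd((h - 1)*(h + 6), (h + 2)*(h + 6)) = h + 6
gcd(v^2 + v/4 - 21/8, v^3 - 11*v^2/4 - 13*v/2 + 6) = 1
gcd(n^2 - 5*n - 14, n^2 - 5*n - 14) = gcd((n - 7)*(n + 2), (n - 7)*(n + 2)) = n^2 - 5*n - 14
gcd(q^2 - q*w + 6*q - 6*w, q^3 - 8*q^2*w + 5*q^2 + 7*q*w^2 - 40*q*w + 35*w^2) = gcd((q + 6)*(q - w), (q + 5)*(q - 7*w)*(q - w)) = q - w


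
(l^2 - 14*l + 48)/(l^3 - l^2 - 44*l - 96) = (l - 6)/(l^2 + 7*l + 12)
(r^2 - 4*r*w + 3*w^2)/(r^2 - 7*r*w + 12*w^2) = (r - w)/(r - 4*w)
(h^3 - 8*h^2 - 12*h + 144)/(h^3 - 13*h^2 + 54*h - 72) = (h^2 - 2*h - 24)/(h^2 - 7*h + 12)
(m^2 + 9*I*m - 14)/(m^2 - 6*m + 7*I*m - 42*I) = (m + 2*I)/(m - 6)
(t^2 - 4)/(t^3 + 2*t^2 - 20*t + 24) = (t + 2)/(t^2 + 4*t - 12)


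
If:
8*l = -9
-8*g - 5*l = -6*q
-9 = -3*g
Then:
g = 3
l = -9/8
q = 49/16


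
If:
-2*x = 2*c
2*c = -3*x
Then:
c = 0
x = 0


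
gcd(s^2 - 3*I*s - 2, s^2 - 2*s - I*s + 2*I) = s - I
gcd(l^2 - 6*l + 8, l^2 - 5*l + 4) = l - 4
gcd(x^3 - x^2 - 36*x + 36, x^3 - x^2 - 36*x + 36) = x^3 - x^2 - 36*x + 36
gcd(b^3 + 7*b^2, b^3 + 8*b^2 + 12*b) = b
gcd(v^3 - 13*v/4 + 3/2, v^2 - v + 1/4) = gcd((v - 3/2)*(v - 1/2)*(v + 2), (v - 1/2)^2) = v - 1/2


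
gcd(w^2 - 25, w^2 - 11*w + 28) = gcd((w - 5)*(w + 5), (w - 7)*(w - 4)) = 1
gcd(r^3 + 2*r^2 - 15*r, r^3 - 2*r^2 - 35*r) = r^2 + 5*r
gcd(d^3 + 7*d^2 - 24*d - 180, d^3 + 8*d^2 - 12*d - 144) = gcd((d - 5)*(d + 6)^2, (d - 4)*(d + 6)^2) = d^2 + 12*d + 36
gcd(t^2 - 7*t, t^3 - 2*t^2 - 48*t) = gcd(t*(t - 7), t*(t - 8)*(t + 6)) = t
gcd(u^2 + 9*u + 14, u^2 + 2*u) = u + 2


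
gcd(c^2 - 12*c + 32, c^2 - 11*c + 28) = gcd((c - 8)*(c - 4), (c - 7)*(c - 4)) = c - 4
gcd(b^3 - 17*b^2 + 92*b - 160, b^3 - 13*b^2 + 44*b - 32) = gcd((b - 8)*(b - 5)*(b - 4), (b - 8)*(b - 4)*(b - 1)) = b^2 - 12*b + 32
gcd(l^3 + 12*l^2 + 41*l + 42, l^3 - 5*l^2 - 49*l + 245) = l + 7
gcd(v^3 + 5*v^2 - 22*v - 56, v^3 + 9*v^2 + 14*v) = v^2 + 9*v + 14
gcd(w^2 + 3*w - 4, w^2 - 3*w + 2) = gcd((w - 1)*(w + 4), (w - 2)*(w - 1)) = w - 1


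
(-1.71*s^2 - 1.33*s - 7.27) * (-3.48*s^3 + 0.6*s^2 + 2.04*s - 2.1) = 5.9508*s^5 + 3.6024*s^4 + 21.0132*s^3 - 3.4842*s^2 - 12.0378*s + 15.267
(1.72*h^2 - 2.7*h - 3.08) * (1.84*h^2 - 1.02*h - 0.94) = 3.1648*h^4 - 6.7224*h^3 - 4.53*h^2 + 5.6796*h + 2.8952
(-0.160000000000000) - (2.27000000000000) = -2.43000000000000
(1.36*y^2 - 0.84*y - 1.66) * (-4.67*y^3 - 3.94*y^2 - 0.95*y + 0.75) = -6.3512*y^5 - 1.4356*y^4 + 9.7698*y^3 + 8.3584*y^2 + 0.947*y - 1.245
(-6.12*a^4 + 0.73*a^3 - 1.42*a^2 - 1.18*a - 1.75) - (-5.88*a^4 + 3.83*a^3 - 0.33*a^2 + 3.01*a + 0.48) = -0.24*a^4 - 3.1*a^3 - 1.09*a^2 - 4.19*a - 2.23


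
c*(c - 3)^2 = c^3 - 6*c^2 + 9*c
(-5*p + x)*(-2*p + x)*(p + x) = 10*p^3 + 3*p^2*x - 6*p*x^2 + x^3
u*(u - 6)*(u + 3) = u^3 - 3*u^2 - 18*u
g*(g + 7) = g^2 + 7*g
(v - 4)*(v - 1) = v^2 - 5*v + 4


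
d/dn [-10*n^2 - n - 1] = -20*n - 1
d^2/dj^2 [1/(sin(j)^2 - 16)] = 2*(-2*sin(j)^4 - 29*sin(j)^2 + 16)/(sin(j)^2 - 16)^3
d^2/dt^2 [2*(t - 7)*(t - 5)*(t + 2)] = 12*t - 40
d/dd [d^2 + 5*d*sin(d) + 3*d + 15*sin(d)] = 5*d*cos(d) + 2*d + 5*sin(d) + 15*cos(d) + 3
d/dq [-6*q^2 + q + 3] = 1 - 12*q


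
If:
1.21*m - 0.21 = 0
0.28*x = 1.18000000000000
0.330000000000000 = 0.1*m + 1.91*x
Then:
No Solution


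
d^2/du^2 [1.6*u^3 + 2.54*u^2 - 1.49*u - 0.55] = 9.6*u + 5.08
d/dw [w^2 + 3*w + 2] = 2*w + 3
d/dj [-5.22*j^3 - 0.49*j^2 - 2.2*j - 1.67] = -15.66*j^2 - 0.98*j - 2.2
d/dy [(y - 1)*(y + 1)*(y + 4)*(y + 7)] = 4*y^3 + 33*y^2 + 54*y - 11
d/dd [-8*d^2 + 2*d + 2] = 2 - 16*d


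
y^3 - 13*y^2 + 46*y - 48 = (y - 8)*(y - 3)*(y - 2)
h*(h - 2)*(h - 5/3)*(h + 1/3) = h^4 - 10*h^3/3 + 19*h^2/9 + 10*h/9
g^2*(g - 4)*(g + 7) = g^4 + 3*g^3 - 28*g^2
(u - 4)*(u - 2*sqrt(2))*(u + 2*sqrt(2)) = u^3 - 4*u^2 - 8*u + 32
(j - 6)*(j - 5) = j^2 - 11*j + 30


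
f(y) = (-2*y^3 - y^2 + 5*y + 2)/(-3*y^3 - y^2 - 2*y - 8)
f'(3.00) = 0.15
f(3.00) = 0.44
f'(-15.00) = 0.00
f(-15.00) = 0.65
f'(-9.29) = -0.01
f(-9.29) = 0.63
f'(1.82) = 0.42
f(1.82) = 0.13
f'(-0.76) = -0.79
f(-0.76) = 0.26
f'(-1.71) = -0.98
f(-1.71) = 0.07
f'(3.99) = 0.07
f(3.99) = 0.54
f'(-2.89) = -0.12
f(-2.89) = 0.44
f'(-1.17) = -4.49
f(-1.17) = 0.91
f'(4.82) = 0.04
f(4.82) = 0.59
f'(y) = (-6*y^2 - 2*y + 5)/(-3*y^3 - y^2 - 2*y - 8) + (9*y^2 + 2*y + 2)*(-2*y^3 - y^2 + 5*y + 2)/(-3*y^3 - y^2 - 2*y - 8)^2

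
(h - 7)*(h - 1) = h^2 - 8*h + 7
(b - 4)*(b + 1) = b^2 - 3*b - 4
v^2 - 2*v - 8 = (v - 4)*(v + 2)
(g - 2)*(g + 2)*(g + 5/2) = g^3 + 5*g^2/2 - 4*g - 10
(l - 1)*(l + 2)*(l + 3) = l^3 + 4*l^2 + l - 6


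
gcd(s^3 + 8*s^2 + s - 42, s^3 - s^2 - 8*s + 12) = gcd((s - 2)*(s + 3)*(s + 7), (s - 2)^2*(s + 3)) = s^2 + s - 6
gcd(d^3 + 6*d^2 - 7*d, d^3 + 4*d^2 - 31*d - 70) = d + 7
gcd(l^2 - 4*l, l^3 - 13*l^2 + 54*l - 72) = l - 4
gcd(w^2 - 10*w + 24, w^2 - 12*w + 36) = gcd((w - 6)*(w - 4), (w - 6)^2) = w - 6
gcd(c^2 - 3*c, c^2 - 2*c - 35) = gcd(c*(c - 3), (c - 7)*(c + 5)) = 1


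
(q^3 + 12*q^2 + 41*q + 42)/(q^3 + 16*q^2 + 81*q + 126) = (q + 2)/(q + 6)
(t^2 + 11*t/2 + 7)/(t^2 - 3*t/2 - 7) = (2*t + 7)/(2*t - 7)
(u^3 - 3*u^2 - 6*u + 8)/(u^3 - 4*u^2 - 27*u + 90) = (u^3 - 3*u^2 - 6*u + 8)/(u^3 - 4*u^2 - 27*u + 90)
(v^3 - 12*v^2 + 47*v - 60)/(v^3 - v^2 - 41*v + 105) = (v - 4)/(v + 7)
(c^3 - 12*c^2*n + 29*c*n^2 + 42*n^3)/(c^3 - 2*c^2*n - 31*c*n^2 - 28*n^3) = (c - 6*n)/(c + 4*n)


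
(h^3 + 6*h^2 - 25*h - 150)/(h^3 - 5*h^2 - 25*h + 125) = (h + 6)/(h - 5)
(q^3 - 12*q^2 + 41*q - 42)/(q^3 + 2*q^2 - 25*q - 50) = (q^3 - 12*q^2 + 41*q - 42)/(q^3 + 2*q^2 - 25*q - 50)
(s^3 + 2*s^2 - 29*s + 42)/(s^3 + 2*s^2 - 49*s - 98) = (s^2 - 5*s + 6)/(s^2 - 5*s - 14)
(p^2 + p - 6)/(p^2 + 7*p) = (p^2 + p - 6)/(p*(p + 7))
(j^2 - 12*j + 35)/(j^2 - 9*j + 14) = (j - 5)/(j - 2)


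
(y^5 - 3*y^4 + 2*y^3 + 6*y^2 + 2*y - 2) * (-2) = -2*y^5 + 6*y^4 - 4*y^3 - 12*y^2 - 4*y + 4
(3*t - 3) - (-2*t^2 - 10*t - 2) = 2*t^2 + 13*t - 1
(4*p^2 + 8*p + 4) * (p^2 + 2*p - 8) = 4*p^4 + 16*p^3 - 12*p^2 - 56*p - 32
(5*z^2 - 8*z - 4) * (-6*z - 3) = -30*z^3 + 33*z^2 + 48*z + 12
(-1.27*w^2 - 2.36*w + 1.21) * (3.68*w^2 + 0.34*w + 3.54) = -4.6736*w^4 - 9.1166*w^3 - 0.8454*w^2 - 7.943*w + 4.2834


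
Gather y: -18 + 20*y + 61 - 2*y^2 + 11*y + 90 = -2*y^2 + 31*y + 133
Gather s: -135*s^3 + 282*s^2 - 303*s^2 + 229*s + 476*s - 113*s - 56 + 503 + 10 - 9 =-135*s^3 - 21*s^2 + 592*s + 448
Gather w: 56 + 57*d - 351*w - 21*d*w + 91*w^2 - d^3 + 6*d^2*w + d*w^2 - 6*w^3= -d^3 + 57*d - 6*w^3 + w^2*(d + 91) + w*(6*d^2 - 21*d - 351) + 56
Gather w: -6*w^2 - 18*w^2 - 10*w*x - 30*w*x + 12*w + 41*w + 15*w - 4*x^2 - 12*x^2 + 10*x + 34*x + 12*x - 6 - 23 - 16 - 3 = -24*w^2 + w*(68 - 40*x) - 16*x^2 + 56*x - 48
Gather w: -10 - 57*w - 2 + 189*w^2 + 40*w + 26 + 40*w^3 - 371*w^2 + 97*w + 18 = 40*w^3 - 182*w^2 + 80*w + 32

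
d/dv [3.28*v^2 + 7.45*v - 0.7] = 6.56*v + 7.45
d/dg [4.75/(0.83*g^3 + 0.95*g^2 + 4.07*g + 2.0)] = (-11.8275*g^2 - 9.025*g - 19.3325)/(0.83*g^3 + 0.95*g^2 + 4.07*g + 2.0)^2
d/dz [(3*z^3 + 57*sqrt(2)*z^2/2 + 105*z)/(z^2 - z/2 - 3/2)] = 3*(4*z^4 - 4*z^3 - 158*z^2 - 19*sqrt(2)*z^2 - 114*sqrt(2)*z - 210)/(4*z^4 - 4*z^3 - 11*z^2 + 6*z + 9)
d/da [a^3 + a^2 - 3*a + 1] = 3*a^2 + 2*a - 3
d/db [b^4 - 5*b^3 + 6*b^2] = b*(4*b^2 - 15*b + 12)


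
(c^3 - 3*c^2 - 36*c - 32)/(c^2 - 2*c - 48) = (c^2 + 5*c + 4)/(c + 6)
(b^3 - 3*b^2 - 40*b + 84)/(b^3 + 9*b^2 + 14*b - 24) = (b^2 - 9*b + 14)/(b^2 + 3*b - 4)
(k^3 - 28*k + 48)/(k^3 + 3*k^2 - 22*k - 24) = (k - 2)/(k + 1)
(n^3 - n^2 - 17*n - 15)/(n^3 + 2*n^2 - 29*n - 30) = (n + 3)/(n + 6)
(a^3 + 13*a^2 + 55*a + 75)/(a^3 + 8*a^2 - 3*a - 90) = (a^2 + 8*a + 15)/(a^2 + 3*a - 18)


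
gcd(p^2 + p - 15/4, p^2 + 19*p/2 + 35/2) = p + 5/2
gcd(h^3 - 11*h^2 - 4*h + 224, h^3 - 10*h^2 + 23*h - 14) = h - 7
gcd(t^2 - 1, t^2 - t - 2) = t + 1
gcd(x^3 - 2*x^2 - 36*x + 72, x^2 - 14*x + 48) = x - 6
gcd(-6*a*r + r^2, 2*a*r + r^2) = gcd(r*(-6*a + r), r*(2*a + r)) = r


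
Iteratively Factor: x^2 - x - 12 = (x - 4)*(x + 3)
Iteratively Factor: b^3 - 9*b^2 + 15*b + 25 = (b - 5)*(b^2 - 4*b - 5) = (b - 5)^2*(b + 1)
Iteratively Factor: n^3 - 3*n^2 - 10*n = (n + 2)*(n^2 - 5*n) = (n - 5)*(n + 2)*(n)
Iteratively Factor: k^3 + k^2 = (k)*(k^2 + k) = k*(k + 1)*(k)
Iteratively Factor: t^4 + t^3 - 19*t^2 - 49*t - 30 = (t + 1)*(t^3 - 19*t - 30) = (t + 1)*(t + 2)*(t^2 - 2*t - 15) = (t - 5)*(t + 1)*(t + 2)*(t + 3)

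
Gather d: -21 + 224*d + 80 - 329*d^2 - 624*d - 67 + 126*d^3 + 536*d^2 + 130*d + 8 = 126*d^3 + 207*d^2 - 270*d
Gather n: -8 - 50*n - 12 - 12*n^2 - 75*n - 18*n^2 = -30*n^2 - 125*n - 20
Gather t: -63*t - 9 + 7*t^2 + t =7*t^2 - 62*t - 9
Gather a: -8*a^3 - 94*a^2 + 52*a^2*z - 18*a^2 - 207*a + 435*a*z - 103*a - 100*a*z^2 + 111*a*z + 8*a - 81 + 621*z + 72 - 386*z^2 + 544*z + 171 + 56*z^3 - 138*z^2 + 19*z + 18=-8*a^3 + a^2*(52*z - 112) + a*(-100*z^2 + 546*z - 302) + 56*z^3 - 524*z^2 + 1184*z + 180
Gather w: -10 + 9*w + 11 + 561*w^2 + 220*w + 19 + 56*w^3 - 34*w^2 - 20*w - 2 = 56*w^3 + 527*w^2 + 209*w + 18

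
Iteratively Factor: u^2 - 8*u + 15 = (u - 5)*(u - 3)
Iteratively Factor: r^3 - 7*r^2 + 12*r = (r - 4)*(r^2 - 3*r) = (r - 4)*(r - 3)*(r)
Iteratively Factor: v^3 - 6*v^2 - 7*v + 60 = (v - 5)*(v^2 - v - 12) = (v - 5)*(v + 3)*(v - 4)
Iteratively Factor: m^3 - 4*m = (m + 2)*(m^2 - 2*m) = (m - 2)*(m + 2)*(m)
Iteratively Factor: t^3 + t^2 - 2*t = (t - 1)*(t^2 + 2*t) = (t - 1)*(t + 2)*(t)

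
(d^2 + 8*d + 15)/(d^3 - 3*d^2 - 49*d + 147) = (d^2 + 8*d + 15)/(d^3 - 3*d^2 - 49*d + 147)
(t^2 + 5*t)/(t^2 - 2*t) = (t + 5)/(t - 2)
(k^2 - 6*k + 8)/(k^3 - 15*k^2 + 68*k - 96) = (k - 2)/(k^2 - 11*k + 24)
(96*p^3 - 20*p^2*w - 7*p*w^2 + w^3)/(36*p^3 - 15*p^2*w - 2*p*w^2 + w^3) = (8*p - w)/(3*p - w)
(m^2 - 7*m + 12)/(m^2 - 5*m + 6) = (m - 4)/(m - 2)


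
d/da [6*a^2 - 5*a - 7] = 12*a - 5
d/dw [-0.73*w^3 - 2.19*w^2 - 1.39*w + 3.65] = -2.19*w^2 - 4.38*w - 1.39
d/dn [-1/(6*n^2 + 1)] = 12*n/(6*n^2 + 1)^2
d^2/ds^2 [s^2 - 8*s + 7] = 2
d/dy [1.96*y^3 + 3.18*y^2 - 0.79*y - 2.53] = 5.88*y^2 + 6.36*y - 0.79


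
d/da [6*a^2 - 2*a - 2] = 12*a - 2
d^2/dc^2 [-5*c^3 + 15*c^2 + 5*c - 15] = 30 - 30*c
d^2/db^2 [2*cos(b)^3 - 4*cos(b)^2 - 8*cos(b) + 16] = 13*cos(b)/2 + 8*cos(2*b) - 9*cos(3*b)/2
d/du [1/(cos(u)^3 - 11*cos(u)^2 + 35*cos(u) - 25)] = (3*cos(u) - 7)*sin(u)/((cos(u) - 5)^3*(cos(u) - 1)^2)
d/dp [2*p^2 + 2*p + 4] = 4*p + 2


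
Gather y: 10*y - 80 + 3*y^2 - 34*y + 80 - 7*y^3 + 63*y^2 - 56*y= -7*y^3 + 66*y^2 - 80*y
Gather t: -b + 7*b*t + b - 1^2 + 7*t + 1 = t*(7*b + 7)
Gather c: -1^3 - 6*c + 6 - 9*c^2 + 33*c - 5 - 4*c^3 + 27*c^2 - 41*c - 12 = -4*c^3 + 18*c^2 - 14*c - 12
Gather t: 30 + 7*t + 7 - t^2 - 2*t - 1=-t^2 + 5*t + 36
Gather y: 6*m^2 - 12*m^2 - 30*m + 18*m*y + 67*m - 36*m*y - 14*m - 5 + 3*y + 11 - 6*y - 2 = -6*m^2 + 23*m + y*(-18*m - 3) + 4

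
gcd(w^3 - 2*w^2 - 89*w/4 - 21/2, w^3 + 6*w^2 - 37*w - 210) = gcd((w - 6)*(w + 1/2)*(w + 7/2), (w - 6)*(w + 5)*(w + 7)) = w - 6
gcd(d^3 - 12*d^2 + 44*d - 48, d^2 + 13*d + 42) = 1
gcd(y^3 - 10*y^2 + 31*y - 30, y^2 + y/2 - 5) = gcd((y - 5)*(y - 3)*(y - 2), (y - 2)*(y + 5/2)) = y - 2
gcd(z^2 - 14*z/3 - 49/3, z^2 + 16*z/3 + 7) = z + 7/3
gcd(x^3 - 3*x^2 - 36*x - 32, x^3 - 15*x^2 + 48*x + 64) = x^2 - 7*x - 8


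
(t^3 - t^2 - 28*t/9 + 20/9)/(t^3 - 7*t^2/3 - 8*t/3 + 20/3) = (t - 2/3)/(t - 2)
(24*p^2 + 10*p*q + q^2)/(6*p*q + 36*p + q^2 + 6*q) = (4*p + q)/(q + 6)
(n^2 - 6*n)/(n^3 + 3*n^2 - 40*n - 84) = n/(n^2 + 9*n + 14)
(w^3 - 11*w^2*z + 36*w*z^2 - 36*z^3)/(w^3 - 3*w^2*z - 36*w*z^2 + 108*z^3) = (w - 2*z)/(w + 6*z)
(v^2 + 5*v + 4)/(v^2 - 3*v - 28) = (v + 1)/(v - 7)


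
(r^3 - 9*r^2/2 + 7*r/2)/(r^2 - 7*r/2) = r - 1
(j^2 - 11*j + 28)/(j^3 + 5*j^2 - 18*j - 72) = (j - 7)/(j^2 + 9*j + 18)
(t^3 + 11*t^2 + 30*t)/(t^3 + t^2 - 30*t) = (t + 5)/(t - 5)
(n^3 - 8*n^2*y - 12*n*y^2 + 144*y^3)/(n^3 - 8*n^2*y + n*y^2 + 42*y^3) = (n^3 - 8*n^2*y - 12*n*y^2 + 144*y^3)/(n^3 - 8*n^2*y + n*y^2 + 42*y^3)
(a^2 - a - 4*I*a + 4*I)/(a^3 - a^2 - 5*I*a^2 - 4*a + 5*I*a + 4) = 1/(a - I)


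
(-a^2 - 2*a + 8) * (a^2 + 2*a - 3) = -a^4 - 4*a^3 + 7*a^2 + 22*a - 24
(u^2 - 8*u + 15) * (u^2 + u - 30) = u^4 - 7*u^3 - 23*u^2 + 255*u - 450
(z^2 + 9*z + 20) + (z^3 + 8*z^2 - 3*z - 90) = z^3 + 9*z^2 + 6*z - 70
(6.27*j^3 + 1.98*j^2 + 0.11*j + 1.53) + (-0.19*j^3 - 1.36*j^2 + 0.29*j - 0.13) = 6.08*j^3 + 0.62*j^2 + 0.4*j + 1.4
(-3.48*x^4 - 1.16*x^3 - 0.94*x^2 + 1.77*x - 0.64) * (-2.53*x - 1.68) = 8.8044*x^5 + 8.7812*x^4 + 4.327*x^3 - 2.8989*x^2 - 1.3544*x + 1.0752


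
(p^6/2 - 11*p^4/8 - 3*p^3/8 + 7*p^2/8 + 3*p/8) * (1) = p^6/2 - 11*p^4/8 - 3*p^3/8 + 7*p^2/8 + 3*p/8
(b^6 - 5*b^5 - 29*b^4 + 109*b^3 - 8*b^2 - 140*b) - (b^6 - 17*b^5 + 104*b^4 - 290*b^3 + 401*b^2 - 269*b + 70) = 12*b^5 - 133*b^4 + 399*b^3 - 409*b^2 + 129*b - 70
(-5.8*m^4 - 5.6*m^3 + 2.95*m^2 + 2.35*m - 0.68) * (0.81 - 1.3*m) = 7.54*m^5 + 2.582*m^4 - 8.371*m^3 - 0.6655*m^2 + 2.7875*m - 0.5508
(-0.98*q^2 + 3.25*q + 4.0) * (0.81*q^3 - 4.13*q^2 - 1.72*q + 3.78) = -0.7938*q^5 + 6.6799*q^4 - 8.4969*q^3 - 25.8144*q^2 + 5.405*q + 15.12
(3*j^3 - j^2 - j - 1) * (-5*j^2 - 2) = -15*j^5 + 5*j^4 - j^3 + 7*j^2 + 2*j + 2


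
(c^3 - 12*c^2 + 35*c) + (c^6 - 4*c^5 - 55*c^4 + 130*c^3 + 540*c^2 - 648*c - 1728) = c^6 - 4*c^5 - 55*c^4 + 131*c^3 + 528*c^2 - 613*c - 1728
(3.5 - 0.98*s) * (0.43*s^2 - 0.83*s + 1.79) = -0.4214*s^3 + 2.3184*s^2 - 4.6592*s + 6.265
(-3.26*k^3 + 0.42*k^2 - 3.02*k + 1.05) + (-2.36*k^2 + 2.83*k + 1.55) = -3.26*k^3 - 1.94*k^2 - 0.19*k + 2.6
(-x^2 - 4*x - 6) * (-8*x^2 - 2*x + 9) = 8*x^4 + 34*x^3 + 47*x^2 - 24*x - 54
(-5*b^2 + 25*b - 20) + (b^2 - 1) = -4*b^2 + 25*b - 21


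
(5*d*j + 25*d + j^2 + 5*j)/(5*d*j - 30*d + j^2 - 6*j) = (j + 5)/(j - 6)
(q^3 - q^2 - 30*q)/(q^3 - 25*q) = (q - 6)/(q - 5)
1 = 1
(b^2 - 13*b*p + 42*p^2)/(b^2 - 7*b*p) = (b - 6*p)/b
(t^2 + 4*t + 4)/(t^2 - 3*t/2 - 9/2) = 2*(t^2 + 4*t + 4)/(2*t^2 - 3*t - 9)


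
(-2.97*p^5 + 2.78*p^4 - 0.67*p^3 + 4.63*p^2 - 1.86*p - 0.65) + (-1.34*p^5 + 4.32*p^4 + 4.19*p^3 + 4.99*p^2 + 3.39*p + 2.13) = -4.31*p^5 + 7.1*p^4 + 3.52*p^3 + 9.62*p^2 + 1.53*p + 1.48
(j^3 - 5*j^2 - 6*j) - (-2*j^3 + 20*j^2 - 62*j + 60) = 3*j^3 - 25*j^2 + 56*j - 60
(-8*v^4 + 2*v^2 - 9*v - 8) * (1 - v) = 8*v^5 - 8*v^4 - 2*v^3 + 11*v^2 - v - 8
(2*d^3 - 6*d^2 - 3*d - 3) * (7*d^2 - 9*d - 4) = 14*d^5 - 60*d^4 + 25*d^3 + 30*d^2 + 39*d + 12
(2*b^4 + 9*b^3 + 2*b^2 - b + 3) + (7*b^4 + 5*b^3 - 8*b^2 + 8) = 9*b^4 + 14*b^3 - 6*b^2 - b + 11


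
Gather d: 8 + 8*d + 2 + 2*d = 10*d + 10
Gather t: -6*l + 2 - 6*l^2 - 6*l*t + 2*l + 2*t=-6*l^2 - 4*l + t*(2 - 6*l) + 2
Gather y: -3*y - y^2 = -y^2 - 3*y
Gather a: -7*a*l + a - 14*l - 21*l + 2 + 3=a*(1 - 7*l) - 35*l + 5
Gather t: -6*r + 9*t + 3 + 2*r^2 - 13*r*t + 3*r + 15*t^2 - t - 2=2*r^2 - 3*r + 15*t^2 + t*(8 - 13*r) + 1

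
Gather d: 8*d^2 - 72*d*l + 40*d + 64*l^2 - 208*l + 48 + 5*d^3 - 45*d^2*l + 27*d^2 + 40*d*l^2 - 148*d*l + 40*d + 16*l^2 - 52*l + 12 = 5*d^3 + d^2*(35 - 45*l) + d*(40*l^2 - 220*l + 80) + 80*l^2 - 260*l + 60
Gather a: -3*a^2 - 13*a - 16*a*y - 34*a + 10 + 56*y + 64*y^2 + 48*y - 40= -3*a^2 + a*(-16*y - 47) + 64*y^2 + 104*y - 30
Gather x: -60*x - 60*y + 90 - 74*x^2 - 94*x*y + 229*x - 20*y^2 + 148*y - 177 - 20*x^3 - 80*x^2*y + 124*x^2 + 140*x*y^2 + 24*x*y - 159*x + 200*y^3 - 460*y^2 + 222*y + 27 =-20*x^3 + x^2*(50 - 80*y) + x*(140*y^2 - 70*y + 10) + 200*y^3 - 480*y^2 + 310*y - 60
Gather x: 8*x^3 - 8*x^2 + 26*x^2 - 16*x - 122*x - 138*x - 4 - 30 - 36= 8*x^3 + 18*x^2 - 276*x - 70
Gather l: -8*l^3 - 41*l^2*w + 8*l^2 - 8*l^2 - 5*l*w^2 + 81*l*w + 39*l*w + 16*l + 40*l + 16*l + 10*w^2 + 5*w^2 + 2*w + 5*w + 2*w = -8*l^3 - 41*l^2*w + l*(-5*w^2 + 120*w + 72) + 15*w^2 + 9*w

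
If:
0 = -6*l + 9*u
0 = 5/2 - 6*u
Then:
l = 5/8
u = 5/12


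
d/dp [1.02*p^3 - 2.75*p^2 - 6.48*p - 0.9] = 3.06*p^2 - 5.5*p - 6.48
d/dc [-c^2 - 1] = -2*c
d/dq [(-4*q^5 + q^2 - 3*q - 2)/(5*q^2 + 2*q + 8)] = (-60*q^6 - 32*q^5 - 160*q^4 + 17*q^2 + 36*q - 20)/(25*q^4 + 20*q^3 + 84*q^2 + 32*q + 64)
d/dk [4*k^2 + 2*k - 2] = 8*k + 2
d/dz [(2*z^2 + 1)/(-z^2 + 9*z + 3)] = (18*z^2 + 14*z - 9)/(z^4 - 18*z^3 + 75*z^2 + 54*z + 9)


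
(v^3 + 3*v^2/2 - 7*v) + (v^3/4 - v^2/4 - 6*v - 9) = 5*v^3/4 + 5*v^2/4 - 13*v - 9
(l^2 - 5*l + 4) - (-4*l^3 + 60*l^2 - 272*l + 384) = 4*l^3 - 59*l^2 + 267*l - 380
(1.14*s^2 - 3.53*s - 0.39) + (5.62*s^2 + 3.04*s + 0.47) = 6.76*s^2 - 0.49*s + 0.08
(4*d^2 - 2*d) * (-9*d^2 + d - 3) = -36*d^4 + 22*d^3 - 14*d^2 + 6*d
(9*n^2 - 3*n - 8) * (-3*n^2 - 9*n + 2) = -27*n^4 - 72*n^3 + 69*n^2 + 66*n - 16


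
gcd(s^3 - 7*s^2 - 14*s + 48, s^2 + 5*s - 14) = s - 2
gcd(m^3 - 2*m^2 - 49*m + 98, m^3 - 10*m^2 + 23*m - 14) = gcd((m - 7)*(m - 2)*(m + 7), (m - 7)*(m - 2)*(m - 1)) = m^2 - 9*m + 14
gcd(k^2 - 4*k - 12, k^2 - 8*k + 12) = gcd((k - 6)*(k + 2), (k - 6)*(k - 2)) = k - 6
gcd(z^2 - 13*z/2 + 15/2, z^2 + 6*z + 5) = 1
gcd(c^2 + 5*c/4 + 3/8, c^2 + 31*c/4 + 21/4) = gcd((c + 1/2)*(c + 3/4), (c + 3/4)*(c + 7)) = c + 3/4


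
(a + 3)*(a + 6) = a^2 + 9*a + 18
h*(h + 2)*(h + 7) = h^3 + 9*h^2 + 14*h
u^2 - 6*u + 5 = (u - 5)*(u - 1)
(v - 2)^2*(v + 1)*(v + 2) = v^4 - v^3 - 6*v^2 + 4*v + 8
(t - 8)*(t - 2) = t^2 - 10*t + 16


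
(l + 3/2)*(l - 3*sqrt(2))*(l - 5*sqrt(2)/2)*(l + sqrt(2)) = l^4 - 9*sqrt(2)*l^3/2 + 3*l^3/2 - 27*sqrt(2)*l^2/4 + 4*l^2 + 6*l + 15*sqrt(2)*l + 45*sqrt(2)/2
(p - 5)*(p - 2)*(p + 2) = p^3 - 5*p^2 - 4*p + 20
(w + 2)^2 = w^2 + 4*w + 4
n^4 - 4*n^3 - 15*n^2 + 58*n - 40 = (n - 5)*(n - 2)*(n - 1)*(n + 4)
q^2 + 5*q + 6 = (q + 2)*(q + 3)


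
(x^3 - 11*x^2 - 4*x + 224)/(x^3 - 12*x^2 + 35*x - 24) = (x^2 - 3*x - 28)/(x^2 - 4*x + 3)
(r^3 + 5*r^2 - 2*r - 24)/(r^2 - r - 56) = (-r^3 - 5*r^2 + 2*r + 24)/(-r^2 + r + 56)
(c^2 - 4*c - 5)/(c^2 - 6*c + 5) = (c + 1)/(c - 1)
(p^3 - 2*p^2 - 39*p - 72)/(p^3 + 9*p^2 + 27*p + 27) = (p - 8)/(p + 3)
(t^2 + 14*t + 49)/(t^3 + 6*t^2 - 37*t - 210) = (t + 7)/(t^2 - t - 30)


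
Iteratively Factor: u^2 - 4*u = (u - 4)*(u)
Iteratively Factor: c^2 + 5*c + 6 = (c + 3)*(c + 2)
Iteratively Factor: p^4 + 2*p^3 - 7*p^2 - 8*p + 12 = (p - 2)*(p^3 + 4*p^2 + p - 6) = (p - 2)*(p + 2)*(p^2 + 2*p - 3) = (p - 2)*(p + 2)*(p + 3)*(p - 1)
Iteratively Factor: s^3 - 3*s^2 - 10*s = (s + 2)*(s^2 - 5*s) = s*(s + 2)*(s - 5)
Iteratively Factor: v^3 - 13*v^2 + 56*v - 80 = (v - 4)*(v^2 - 9*v + 20) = (v - 5)*(v - 4)*(v - 4)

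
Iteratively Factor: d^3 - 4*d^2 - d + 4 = (d + 1)*(d^2 - 5*d + 4) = (d - 4)*(d + 1)*(d - 1)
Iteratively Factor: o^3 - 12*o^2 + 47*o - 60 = (o - 4)*(o^2 - 8*o + 15) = (o - 4)*(o - 3)*(o - 5)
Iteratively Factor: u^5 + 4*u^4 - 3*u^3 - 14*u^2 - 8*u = (u + 4)*(u^4 - 3*u^2 - 2*u) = u*(u + 4)*(u^3 - 3*u - 2) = u*(u - 2)*(u + 4)*(u^2 + 2*u + 1) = u*(u - 2)*(u + 1)*(u + 4)*(u + 1)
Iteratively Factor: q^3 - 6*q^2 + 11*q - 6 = (q - 3)*(q^2 - 3*q + 2) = (q - 3)*(q - 1)*(q - 2)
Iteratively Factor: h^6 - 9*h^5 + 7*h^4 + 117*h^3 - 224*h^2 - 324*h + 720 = (h - 5)*(h^5 - 4*h^4 - 13*h^3 + 52*h^2 + 36*h - 144) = (h - 5)*(h + 2)*(h^4 - 6*h^3 - h^2 + 54*h - 72) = (h - 5)*(h + 2)*(h + 3)*(h^3 - 9*h^2 + 26*h - 24) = (h - 5)*(h - 2)*(h + 2)*(h + 3)*(h^2 - 7*h + 12) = (h - 5)*(h - 4)*(h - 2)*(h + 2)*(h + 3)*(h - 3)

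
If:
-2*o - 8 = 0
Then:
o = -4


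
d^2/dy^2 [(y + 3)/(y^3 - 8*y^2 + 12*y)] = 2*(3*y^5 - 6*y^4 - 140*y^3 + 684*y^2 - 864*y + 432)/(y^3*(y^6 - 24*y^5 + 228*y^4 - 1088*y^3 + 2736*y^2 - 3456*y + 1728))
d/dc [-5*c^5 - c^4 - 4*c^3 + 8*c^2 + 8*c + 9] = -25*c^4 - 4*c^3 - 12*c^2 + 16*c + 8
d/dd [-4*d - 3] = -4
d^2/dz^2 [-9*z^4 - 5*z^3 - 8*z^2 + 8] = -108*z^2 - 30*z - 16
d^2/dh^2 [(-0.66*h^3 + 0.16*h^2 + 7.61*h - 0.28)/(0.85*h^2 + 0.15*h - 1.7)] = (-4.44089209850063e-16*h^5 - 2.22044604925031e-16*h^4 + 9.01854999999999*h^3 + 1.1832*h^2 + 54.3201*h + 3.9841)/(0.614125*h^6 + 0.325125*h^5 - 3.627375*h^4 - 1.297125*h^3 + 7.25475*h^2 + 1.3005*h - 4.913)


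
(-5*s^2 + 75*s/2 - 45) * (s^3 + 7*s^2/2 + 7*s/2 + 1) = -5*s^5 + 20*s^4 + 275*s^3/4 - 125*s^2/4 - 120*s - 45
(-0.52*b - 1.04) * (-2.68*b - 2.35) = 1.3936*b^2 + 4.0092*b + 2.444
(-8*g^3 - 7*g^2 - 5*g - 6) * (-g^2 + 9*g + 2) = 8*g^5 - 65*g^4 - 74*g^3 - 53*g^2 - 64*g - 12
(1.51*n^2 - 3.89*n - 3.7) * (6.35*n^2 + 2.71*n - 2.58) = 9.5885*n^4 - 20.6094*n^3 - 37.9327*n^2 + 0.00919999999999987*n + 9.546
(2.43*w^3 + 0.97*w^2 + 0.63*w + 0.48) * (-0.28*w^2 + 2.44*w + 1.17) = -0.6804*w^5 + 5.6576*w^4 + 5.0335*w^3 + 2.5377*w^2 + 1.9083*w + 0.5616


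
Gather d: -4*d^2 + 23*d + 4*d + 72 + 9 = -4*d^2 + 27*d + 81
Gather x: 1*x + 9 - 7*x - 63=-6*x - 54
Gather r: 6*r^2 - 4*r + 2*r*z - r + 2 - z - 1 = 6*r^2 + r*(2*z - 5) - z + 1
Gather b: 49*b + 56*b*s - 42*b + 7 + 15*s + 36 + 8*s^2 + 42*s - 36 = b*(56*s + 7) + 8*s^2 + 57*s + 7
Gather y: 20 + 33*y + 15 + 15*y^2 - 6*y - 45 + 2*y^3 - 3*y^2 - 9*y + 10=2*y^3 + 12*y^2 + 18*y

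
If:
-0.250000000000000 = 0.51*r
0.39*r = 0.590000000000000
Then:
No Solution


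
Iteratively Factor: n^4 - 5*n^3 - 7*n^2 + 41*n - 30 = (n - 5)*(n^3 - 7*n + 6) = (n - 5)*(n + 3)*(n^2 - 3*n + 2) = (n - 5)*(n - 1)*(n + 3)*(n - 2)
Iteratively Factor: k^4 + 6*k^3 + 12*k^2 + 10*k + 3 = (k + 3)*(k^3 + 3*k^2 + 3*k + 1) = (k + 1)*(k + 3)*(k^2 + 2*k + 1) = (k + 1)^2*(k + 3)*(k + 1)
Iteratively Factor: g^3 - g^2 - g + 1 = (g - 1)*(g^2 - 1) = (g - 1)*(g + 1)*(g - 1)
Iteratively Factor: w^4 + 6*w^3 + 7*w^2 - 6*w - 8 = (w + 4)*(w^3 + 2*w^2 - w - 2) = (w + 1)*(w + 4)*(w^2 + w - 2) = (w - 1)*(w + 1)*(w + 4)*(w + 2)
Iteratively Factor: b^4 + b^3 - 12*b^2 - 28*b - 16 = (b + 2)*(b^3 - b^2 - 10*b - 8) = (b + 2)^2*(b^2 - 3*b - 4) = (b - 4)*(b + 2)^2*(b + 1)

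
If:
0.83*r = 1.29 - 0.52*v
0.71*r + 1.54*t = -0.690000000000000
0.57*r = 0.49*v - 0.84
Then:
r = 0.28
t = -0.58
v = 2.04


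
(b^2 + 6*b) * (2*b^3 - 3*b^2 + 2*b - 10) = 2*b^5 + 9*b^4 - 16*b^3 + 2*b^2 - 60*b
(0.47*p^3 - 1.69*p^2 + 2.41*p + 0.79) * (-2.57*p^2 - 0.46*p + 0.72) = -1.2079*p^5 + 4.1271*p^4 - 5.0779*p^3 - 4.3557*p^2 + 1.3718*p + 0.5688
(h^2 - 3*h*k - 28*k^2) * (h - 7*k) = h^3 - 10*h^2*k - 7*h*k^2 + 196*k^3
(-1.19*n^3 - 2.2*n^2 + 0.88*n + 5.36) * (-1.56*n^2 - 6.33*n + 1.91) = 1.8564*n^5 + 10.9647*n^4 + 10.2803*n^3 - 18.134*n^2 - 32.248*n + 10.2376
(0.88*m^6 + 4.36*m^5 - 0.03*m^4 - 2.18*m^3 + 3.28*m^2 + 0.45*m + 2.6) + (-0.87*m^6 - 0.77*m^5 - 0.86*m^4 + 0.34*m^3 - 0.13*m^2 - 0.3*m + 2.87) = 0.01*m^6 + 3.59*m^5 - 0.89*m^4 - 1.84*m^3 + 3.15*m^2 + 0.15*m + 5.47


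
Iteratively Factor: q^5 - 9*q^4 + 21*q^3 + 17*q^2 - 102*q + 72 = (q + 2)*(q^4 - 11*q^3 + 43*q^2 - 69*q + 36) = (q - 3)*(q + 2)*(q^3 - 8*q^2 + 19*q - 12) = (q - 3)*(q - 1)*(q + 2)*(q^2 - 7*q + 12) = (q - 3)^2*(q - 1)*(q + 2)*(q - 4)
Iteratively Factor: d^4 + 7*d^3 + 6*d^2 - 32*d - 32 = (d + 4)*(d^3 + 3*d^2 - 6*d - 8) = (d + 1)*(d + 4)*(d^2 + 2*d - 8) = (d - 2)*(d + 1)*(d + 4)*(d + 4)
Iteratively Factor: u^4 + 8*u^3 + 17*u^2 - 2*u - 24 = (u + 3)*(u^3 + 5*u^2 + 2*u - 8) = (u - 1)*(u + 3)*(u^2 + 6*u + 8) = (u - 1)*(u + 2)*(u + 3)*(u + 4)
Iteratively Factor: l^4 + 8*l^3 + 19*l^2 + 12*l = (l + 3)*(l^3 + 5*l^2 + 4*l) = (l + 3)*(l + 4)*(l^2 + l) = (l + 1)*(l + 3)*(l + 4)*(l)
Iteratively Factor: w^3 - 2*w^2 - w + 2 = (w - 1)*(w^2 - w - 2) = (w - 2)*(w - 1)*(w + 1)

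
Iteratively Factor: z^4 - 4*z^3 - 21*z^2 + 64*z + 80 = (z + 4)*(z^3 - 8*z^2 + 11*z + 20) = (z + 1)*(z + 4)*(z^2 - 9*z + 20) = (z - 5)*(z + 1)*(z + 4)*(z - 4)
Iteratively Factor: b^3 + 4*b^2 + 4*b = (b)*(b^2 + 4*b + 4) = b*(b + 2)*(b + 2)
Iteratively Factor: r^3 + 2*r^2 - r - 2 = (r - 1)*(r^2 + 3*r + 2) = (r - 1)*(r + 2)*(r + 1)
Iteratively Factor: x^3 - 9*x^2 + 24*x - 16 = (x - 4)*(x^2 - 5*x + 4) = (x - 4)^2*(x - 1)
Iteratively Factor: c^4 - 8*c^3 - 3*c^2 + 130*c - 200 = (c + 4)*(c^3 - 12*c^2 + 45*c - 50) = (c - 5)*(c + 4)*(c^2 - 7*c + 10) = (c - 5)*(c - 2)*(c + 4)*(c - 5)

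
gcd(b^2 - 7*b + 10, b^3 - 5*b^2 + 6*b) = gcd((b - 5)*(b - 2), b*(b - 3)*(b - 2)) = b - 2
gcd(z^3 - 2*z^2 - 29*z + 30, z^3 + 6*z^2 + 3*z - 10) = z^2 + 4*z - 5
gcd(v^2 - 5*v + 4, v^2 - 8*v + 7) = v - 1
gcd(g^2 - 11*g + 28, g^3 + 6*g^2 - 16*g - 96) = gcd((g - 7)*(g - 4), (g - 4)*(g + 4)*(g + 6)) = g - 4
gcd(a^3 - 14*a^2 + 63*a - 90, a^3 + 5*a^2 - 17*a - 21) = a - 3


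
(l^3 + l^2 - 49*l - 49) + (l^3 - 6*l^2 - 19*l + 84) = 2*l^3 - 5*l^2 - 68*l + 35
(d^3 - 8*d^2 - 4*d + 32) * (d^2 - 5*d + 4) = d^5 - 13*d^4 + 40*d^3 + 20*d^2 - 176*d + 128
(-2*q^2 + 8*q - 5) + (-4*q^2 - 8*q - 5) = -6*q^2 - 10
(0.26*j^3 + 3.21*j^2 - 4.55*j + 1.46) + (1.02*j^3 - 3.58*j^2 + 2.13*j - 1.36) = 1.28*j^3 - 0.37*j^2 - 2.42*j + 0.0999999999999999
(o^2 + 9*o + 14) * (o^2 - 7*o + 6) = o^4 + 2*o^3 - 43*o^2 - 44*o + 84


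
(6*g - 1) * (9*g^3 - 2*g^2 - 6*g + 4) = 54*g^4 - 21*g^3 - 34*g^2 + 30*g - 4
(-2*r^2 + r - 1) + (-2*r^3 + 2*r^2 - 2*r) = -2*r^3 - r - 1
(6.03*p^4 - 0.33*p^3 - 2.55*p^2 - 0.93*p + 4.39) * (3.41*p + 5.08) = 20.5623*p^5 + 29.5071*p^4 - 10.3719*p^3 - 16.1253*p^2 + 10.2455*p + 22.3012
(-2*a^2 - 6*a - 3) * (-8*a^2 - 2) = 16*a^4 + 48*a^3 + 28*a^2 + 12*a + 6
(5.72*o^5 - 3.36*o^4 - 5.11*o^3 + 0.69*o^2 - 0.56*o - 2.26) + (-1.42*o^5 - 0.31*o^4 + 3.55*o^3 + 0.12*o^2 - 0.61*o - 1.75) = 4.3*o^5 - 3.67*o^4 - 1.56*o^3 + 0.81*o^2 - 1.17*o - 4.01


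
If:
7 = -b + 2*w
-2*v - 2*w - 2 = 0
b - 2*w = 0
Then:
No Solution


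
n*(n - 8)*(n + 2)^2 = n^4 - 4*n^3 - 28*n^2 - 32*n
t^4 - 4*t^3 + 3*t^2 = t^2*(t - 3)*(t - 1)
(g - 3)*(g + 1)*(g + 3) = g^3 + g^2 - 9*g - 9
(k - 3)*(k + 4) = k^2 + k - 12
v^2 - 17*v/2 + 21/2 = (v - 7)*(v - 3/2)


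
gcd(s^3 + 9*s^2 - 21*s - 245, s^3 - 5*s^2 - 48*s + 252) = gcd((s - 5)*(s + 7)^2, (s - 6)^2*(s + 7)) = s + 7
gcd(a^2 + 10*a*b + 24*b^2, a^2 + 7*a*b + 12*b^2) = a + 4*b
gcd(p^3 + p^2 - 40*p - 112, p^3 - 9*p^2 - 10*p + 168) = p^2 - 3*p - 28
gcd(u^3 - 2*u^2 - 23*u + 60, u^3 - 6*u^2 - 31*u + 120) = u^2 + 2*u - 15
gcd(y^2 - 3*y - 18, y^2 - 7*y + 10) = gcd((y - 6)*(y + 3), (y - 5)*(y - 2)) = 1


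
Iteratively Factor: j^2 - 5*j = (j - 5)*(j)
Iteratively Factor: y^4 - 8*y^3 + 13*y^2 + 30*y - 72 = (y + 2)*(y^3 - 10*y^2 + 33*y - 36) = (y - 4)*(y + 2)*(y^2 - 6*y + 9) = (y - 4)*(y - 3)*(y + 2)*(y - 3)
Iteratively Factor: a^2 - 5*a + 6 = (a - 2)*(a - 3)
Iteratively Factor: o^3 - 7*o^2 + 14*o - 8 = (o - 2)*(o^2 - 5*o + 4) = (o - 4)*(o - 2)*(o - 1)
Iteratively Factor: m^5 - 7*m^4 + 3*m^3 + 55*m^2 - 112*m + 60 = (m - 1)*(m^4 - 6*m^3 - 3*m^2 + 52*m - 60) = (m - 5)*(m - 1)*(m^3 - m^2 - 8*m + 12) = (m - 5)*(m - 1)*(m + 3)*(m^2 - 4*m + 4) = (m - 5)*(m - 2)*(m - 1)*(m + 3)*(m - 2)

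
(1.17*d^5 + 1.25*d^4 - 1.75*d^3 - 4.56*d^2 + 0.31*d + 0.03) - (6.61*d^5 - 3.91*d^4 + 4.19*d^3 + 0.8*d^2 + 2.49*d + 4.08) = -5.44*d^5 + 5.16*d^4 - 5.94*d^3 - 5.36*d^2 - 2.18*d - 4.05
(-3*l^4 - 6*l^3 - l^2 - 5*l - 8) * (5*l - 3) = -15*l^5 - 21*l^4 + 13*l^3 - 22*l^2 - 25*l + 24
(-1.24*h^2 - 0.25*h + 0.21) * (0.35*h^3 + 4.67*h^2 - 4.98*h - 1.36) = -0.434*h^5 - 5.8783*h^4 + 5.0812*h^3 + 3.9121*h^2 - 0.7058*h - 0.2856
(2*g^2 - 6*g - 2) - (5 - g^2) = 3*g^2 - 6*g - 7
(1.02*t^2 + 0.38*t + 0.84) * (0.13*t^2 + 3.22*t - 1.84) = 0.1326*t^4 + 3.3338*t^3 - 0.544*t^2 + 2.0056*t - 1.5456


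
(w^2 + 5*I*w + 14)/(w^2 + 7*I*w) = (w - 2*I)/w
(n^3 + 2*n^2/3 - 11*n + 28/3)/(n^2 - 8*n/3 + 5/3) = (3*n^2 + 5*n - 28)/(3*n - 5)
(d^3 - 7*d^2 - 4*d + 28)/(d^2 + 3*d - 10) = (d^2 - 5*d - 14)/(d + 5)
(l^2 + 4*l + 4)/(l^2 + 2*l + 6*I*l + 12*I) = (l + 2)/(l + 6*I)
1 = 1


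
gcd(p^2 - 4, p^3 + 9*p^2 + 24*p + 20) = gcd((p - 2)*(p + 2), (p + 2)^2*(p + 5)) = p + 2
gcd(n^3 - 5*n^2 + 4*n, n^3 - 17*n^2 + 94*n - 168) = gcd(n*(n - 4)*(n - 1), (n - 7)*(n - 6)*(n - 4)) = n - 4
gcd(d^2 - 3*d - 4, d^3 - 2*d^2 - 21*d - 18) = d + 1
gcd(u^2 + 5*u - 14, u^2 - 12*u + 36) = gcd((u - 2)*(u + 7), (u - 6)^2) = 1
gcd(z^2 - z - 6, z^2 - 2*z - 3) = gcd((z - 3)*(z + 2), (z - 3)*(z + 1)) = z - 3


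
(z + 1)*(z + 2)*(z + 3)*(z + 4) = z^4 + 10*z^3 + 35*z^2 + 50*z + 24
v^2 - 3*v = v*(v - 3)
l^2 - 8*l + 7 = (l - 7)*(l - 1)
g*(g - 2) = g^2 - 2*g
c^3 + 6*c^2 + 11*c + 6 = (c + 1)*(c + 2)*(c + 3)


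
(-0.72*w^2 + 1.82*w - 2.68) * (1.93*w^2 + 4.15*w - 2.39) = -1.3896*w^4 + 0.5246*w^3 + 4.1014*w^2 - 15.4718*w + 6.4052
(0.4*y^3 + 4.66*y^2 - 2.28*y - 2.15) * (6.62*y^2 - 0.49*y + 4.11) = 2.648*y^5 + 30.6532*y^4 - 15.733*y^3 + 6.0368*y^2 - 8.3173*y - 8.8365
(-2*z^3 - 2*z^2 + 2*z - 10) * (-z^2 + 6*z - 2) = 2*z^5 - 10*z^4 - 10*z^3 + 26*z^2 - 64*z + 20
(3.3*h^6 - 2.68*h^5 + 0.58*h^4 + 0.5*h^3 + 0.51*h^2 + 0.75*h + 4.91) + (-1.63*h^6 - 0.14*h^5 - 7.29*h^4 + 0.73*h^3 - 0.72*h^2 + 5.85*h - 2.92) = 1.67*h^6 - 2.82*h^5 - 6.71*h^4 + 1.23*h^3 - 0.21*h^2 + 6.6*h + 1.99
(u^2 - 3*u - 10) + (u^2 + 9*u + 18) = 2*u^2 + 6*u + 8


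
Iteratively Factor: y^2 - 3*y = (y)*(y - 3)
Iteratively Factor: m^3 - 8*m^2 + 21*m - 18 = (m - 3)*(m^2 - 5*m + 6) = (m - 3)^2*(m - 2)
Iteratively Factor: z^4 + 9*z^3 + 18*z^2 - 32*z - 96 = (z + 3)*(z^3 + 6*z^2 - 32) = (z - 2)*(z + 3)*(z^2 + 8*z + 16) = (z - 2)*(z + 3)*(z + 4)*(z + 4)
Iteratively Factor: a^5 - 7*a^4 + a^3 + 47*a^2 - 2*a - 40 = (a - 5)*(a^4 - 2*a^3 - 9*a^2 + 2*a + 8) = (a - 5)*(a + 1)*(a^3 - 3*a^2 - 6*a + 8) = (a - 5)*(a - 1)*(a + 1)*(a^2 - 2*a - 8) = (a - 5)*(a - 4)*(a - 1)*(a + 1)*(a + 2)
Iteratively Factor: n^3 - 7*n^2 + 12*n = (n)*(n^2 - 7*n + 12) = n*(n - 4)*(n - 3)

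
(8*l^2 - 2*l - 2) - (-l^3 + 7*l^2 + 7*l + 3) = l^3 + l^2 - 9*l - 5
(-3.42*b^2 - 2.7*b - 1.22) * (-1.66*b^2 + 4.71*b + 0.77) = 5.6772*b^4 - 11.6262*b^3 - 13.3252*b^2 - 7.8252*b - 0.9394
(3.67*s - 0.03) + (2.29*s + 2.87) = 5.96*s + 2.84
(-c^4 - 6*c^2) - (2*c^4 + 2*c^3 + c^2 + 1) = -3*c^4 - 2*c^3 - 7*c^2 - 1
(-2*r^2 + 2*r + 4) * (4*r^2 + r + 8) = -8*r^4 + 6*r^3 + 2*r^2 + 20*r + 32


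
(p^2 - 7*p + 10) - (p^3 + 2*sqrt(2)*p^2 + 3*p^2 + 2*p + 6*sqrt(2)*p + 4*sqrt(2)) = -p^3 - 2*sqrt(2)*p^2 - 2*p^2 - 9*p - 6*sqrt(2)*p - 4*sqrt(2) + 10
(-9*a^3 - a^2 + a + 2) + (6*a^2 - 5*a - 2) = -9*a^3 + 5*a^2 - 4*a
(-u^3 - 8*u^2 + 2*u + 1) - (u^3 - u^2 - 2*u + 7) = -2*u^3 - 7*u^2 + 4*u - 6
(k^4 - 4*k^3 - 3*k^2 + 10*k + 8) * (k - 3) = k^5 - 7*k^4 + 9*k^3 + 19*k^2 - 22*k - 24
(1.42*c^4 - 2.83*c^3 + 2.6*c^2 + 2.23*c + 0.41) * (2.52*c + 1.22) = 3.5784*c^5 - 5.3992*c^4 + 3.0994*c^3 + 8.7916*c^2 + 3.7538*c + 0.5002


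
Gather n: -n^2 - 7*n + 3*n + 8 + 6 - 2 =-n^2 - 4*n + 12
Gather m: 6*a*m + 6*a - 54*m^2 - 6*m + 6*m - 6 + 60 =6*a*m + 6*a - 54*m^2 + 54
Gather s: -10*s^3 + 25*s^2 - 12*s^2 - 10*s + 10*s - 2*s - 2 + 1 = -10*s^3 + 13*s^2 - 2*s - 1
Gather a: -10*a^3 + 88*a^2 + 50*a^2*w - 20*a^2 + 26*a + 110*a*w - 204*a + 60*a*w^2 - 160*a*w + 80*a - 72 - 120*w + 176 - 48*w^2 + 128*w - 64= -10*a^3 + a^2*(50*w + 68) + a*(60*w^2 - 50*w - 98) - 48*w^2 + 8*w + 40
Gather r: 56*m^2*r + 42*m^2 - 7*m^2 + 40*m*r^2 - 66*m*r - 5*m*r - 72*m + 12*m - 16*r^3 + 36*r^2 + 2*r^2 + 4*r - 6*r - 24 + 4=35*m^2 - 60*m - 16*r^3 + r^2*(40*m + 38) + r*(56*m^2 - 71*m - 2) - 20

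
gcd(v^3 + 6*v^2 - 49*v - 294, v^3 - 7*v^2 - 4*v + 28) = v - 7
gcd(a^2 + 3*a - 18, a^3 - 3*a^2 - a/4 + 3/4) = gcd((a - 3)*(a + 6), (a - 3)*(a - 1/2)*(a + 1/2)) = a - 3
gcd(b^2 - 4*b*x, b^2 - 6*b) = b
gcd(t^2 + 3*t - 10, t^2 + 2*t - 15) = t + 5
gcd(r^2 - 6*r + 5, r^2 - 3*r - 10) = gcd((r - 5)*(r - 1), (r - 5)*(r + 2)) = r - 5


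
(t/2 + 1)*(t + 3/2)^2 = t^3/2 + 5*t^2/2 + 33*t/8 + 9/4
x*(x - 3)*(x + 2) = x^3 - x^2 - 6*x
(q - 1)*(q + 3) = q^2 + 2*q - 3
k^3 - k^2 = k^2*(k - 1)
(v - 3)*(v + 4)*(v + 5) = v^3 + 6*v^2 - 7*v - 60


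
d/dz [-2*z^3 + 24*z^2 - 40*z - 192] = -6*z^2 + 48*z - 40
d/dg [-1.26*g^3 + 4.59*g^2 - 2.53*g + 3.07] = -3.78*g^2 + 9.18*g - 2.53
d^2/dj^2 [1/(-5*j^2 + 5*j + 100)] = 2*(-j^2 + j + (2*j - 1)^2 + 20)/(5*(-j^2 + j + 20)^3)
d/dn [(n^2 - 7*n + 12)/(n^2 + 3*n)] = 2*(5*n^2 - 12*n - 18)/(n^2*(n^2 + 6*n + 9))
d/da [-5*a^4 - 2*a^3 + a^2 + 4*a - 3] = -20*a^3 - 6*a^2 + 2*a + 4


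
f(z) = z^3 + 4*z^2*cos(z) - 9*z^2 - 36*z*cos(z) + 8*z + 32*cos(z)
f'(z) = -4*z^2*sin(z) + 3*z^2 + 36*z*sin(z) + 8*z*cos(z) - 18*z - 32*sin(z) - 36*cos(z) + 8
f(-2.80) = -269.59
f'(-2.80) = 191.94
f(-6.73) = -355.56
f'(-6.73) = 380.80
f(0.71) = 7.91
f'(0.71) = -31.77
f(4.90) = -68.26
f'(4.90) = -55.08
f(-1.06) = 16.71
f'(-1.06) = 73.83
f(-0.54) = 38.02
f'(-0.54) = 11.06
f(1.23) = -4.00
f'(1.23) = -12.47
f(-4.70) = -343.82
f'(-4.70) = -129.76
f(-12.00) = -2242.39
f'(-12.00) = -13.42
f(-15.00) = -6638.26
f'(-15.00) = 2028.74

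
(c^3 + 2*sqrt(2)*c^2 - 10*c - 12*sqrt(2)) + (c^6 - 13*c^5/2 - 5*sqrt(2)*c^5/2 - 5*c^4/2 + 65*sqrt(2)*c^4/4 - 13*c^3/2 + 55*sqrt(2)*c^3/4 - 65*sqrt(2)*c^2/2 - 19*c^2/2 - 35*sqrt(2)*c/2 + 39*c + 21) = c^6 - 13*c^5/2 - 5*sqrt(2)*c^5/2 - 5*c^4/2 + 65*sqrt(2)*c^4/4 - 11*c^3/2 + 55*sqrt(2)*c^3/4 - 61*sqrt(2)*c^2/2 - 19*c^2/2 - 35*sqrt(2)*c/2 + 29*c - 12*sqrt(2) + 21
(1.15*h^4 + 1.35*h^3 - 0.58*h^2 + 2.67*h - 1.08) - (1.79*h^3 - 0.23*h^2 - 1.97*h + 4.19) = 1.15*h^4 - 0.44*h^3 - 0.35*h^2 + 4.64*h - 5.27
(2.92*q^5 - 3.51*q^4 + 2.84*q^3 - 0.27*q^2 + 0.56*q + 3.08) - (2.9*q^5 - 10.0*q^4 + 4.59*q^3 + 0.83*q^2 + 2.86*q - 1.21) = 0.02*q^5 + 6.49*q^4 - 1.75*q^3 - 1.1*q^2 - 2.3*q + 4.29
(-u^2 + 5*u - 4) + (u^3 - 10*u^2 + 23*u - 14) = u^3 - 11*u^2 + 28*u - 18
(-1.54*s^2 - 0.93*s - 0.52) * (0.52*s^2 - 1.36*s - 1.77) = -0.8008*s^4 + 1.6108*s^3 + 3.7202*s^2 + 2.3533*s + 0.9204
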